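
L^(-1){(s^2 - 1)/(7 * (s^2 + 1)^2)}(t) t * cos(t)/7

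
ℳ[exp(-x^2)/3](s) gamma(s/2)/6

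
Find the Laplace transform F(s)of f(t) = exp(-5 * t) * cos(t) (s + 5)/((s + 5)^2 + 1)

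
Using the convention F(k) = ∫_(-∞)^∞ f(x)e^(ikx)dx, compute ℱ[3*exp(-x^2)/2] 3*sqrt(pi)*exp(-k^2/4)/2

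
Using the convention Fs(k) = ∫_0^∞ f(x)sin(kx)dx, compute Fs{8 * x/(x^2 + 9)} 4 * pi * exp(-3 * k)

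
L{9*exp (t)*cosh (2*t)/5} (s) 9*(s - 1)/ (5*( (s - 1)^2-4))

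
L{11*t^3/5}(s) 66/(5*s^4) 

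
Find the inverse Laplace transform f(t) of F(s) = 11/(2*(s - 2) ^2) 11*t*exp(2*t) /2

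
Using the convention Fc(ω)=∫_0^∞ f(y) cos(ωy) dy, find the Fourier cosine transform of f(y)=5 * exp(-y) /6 5/(6 * (ω^2+1) ) 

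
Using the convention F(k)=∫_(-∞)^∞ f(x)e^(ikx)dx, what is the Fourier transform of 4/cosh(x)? 4*pi/cosh(pi*k/2)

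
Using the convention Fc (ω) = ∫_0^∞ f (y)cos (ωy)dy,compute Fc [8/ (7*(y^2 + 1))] 4*pi*exp (-ω)/7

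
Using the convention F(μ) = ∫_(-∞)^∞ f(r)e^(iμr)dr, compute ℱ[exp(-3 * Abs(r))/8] 3/(4 * (μ^2 + 9))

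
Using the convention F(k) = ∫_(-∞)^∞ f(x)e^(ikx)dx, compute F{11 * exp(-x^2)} 11 * sqrt(pi) * exp(-k^2/4)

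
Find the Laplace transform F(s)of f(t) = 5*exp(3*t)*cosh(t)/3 5*(s - 3)/(3*((s - 3)^2 - 1))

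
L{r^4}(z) 24/z^5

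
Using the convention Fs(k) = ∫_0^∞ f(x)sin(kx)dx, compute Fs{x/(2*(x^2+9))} pi*exp(-3*k)/4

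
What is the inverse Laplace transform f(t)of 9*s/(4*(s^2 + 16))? 9*cos(4*t)/4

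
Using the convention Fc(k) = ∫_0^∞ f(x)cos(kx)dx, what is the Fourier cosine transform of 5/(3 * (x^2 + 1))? 5 * pi * exp(-k)/6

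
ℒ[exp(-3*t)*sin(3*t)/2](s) 3/(2*((s + 3)^2 + 9))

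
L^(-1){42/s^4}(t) 7*t^3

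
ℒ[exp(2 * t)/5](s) 1/(5 * (s - 2))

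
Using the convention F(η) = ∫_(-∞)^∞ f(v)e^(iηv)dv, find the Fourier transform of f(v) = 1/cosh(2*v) pi/(2*cosh(pi*η/4))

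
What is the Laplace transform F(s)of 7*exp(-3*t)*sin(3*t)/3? 7/((s + 3)^2 + 9)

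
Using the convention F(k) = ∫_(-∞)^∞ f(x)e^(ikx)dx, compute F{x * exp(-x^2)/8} I * sqrt(pi) * k * exp(-k^2/4)/16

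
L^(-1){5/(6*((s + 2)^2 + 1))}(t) 5*exp(-2*t)*sin(t)/6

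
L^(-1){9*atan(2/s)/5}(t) 9*sin(2*t)/(5*t)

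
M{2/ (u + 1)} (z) 2 * pi * csc (pi * z)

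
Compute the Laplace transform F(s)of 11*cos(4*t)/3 11*s/(3*(s^2 + 16))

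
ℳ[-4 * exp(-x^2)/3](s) -2 * gamma(s/2)/3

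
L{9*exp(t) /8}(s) 9/(8*(s - 1) ) 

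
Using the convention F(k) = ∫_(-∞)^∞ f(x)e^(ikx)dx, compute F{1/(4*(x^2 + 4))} pi*exp(-2*Abs(k))/8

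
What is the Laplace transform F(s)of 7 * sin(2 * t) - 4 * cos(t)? 14/(s^2 + 4) - 4 * s/(s^2 + 1)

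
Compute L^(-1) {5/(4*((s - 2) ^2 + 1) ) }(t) 5*exp(2*t)*sin(t) /4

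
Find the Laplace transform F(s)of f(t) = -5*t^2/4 -5/(2*s^3)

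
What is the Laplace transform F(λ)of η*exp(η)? (λ - 1)^(-2)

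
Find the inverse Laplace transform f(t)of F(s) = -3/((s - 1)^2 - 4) -3 * exp(t) * sinh(2 * t)/2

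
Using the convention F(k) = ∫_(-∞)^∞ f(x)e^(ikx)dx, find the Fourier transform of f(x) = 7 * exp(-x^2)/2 7 * sqrt(pi) * exp(-k^2/4)/2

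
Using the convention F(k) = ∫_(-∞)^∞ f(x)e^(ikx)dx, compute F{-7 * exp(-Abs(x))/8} -7/(4 * k^2 + 4)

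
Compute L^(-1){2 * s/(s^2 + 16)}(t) 2 * cos(4 * t)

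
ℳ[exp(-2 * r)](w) gamma(w)/2^w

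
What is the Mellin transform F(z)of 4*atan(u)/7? -2*pi*sec(pi*z/2)/(7*z)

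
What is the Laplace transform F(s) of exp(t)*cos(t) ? (s - 1) /((s - 1) ^2+1) 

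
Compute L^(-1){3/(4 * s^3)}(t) 3 * t^2/8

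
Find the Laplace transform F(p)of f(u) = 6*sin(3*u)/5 18/(5*(p^2 + 9))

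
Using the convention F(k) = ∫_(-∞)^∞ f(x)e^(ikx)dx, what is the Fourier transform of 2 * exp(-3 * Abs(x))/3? 4/(k^2 + 9)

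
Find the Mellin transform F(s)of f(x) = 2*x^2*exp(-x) 2*gamma(s + 2)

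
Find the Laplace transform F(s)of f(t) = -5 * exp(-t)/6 -5/(6 * s + 6)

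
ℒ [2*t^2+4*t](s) 4/s^2+4/s^3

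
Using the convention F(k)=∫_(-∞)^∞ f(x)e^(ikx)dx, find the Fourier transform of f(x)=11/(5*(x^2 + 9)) 11*pi*exp(-3*Abs(k))/15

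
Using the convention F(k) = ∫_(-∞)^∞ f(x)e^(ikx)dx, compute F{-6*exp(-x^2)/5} -6*sqrt(pi)*exp(-k^2/4)/5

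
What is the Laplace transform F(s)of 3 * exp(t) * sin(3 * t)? 9/((s - 1)^2+9)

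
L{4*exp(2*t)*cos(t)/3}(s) 4*(s - 2)/(3*((s - 2)^2+1))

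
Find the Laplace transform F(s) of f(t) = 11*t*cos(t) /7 11*(s^2 - 1) /(7*(s^2 + 1) ^2) 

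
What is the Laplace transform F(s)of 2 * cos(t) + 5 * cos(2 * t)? 5 * s/(s^2 + 4) + 2 * s/(s^2 + 1)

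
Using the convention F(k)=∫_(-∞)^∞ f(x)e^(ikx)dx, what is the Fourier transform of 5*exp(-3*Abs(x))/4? 15/(2*(k^2 + 9))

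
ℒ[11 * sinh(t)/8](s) 11/(8 * (s^2 - 1))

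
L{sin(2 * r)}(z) 2/(z^2 + 4)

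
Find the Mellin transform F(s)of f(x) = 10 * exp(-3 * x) 10 * gamma(s)/3^s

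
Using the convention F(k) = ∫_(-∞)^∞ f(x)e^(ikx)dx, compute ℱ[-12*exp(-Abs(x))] -24/(k^2 + 1)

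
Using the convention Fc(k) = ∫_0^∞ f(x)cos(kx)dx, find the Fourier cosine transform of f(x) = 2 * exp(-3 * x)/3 2/(k^2 + 9)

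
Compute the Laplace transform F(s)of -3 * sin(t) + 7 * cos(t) 7 * s/(s^2 + 1) - 3/(s^2 + 1)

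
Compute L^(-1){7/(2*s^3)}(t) 7*t^2/4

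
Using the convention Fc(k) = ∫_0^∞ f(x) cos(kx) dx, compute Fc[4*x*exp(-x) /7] 4*(1 - k^2) /(7*(k^2+1) ^2) 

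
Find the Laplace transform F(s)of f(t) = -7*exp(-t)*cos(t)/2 7*(-s - 1)/(2*((s+1)^2+1))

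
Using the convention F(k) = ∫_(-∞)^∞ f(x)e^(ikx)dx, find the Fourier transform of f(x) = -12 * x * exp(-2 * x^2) -3 * sqrt(2) * I * sqrt(pi) * k * exp(-k^2/8)/2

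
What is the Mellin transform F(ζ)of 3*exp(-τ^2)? 3*gamma(ζ/2)/2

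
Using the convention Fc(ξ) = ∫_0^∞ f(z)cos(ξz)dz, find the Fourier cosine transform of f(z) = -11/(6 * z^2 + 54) -11 * pi * exp(-3 * ξ)/36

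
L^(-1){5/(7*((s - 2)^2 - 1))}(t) 5*exp(2*t)*sinh(t)/7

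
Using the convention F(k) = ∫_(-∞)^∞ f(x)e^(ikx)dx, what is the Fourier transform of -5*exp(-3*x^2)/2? -5*sqrt(3)*sqrt(pi)*exp(-k^2/12)/6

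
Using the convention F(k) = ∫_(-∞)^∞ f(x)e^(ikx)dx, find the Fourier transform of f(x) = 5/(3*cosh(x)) 5*pi/(3*cosh(pi*k/2))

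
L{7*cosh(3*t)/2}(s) 7*s/(2*(s^2 - 9))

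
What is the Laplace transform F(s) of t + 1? s^(-2) + 1/s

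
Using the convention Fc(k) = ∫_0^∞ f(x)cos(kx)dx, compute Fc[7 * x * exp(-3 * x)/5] 7 * (9 - k^2)/(5 * (k^2 + 9)^2)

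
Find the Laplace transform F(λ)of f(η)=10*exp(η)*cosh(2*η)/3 10*(λ - 1)/(3*((λ - 1)^2 - 4))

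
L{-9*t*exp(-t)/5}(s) -9/(5*(s + 1)^2)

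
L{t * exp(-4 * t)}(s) (s+4)^(-2)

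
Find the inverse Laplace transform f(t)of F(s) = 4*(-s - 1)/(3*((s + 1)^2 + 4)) -4*exp(-t)*cos(2*t)/3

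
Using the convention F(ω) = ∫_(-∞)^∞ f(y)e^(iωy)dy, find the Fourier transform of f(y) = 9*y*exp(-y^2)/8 9*I*sqrt(pi)*ω*exp(-ω^2/4)/16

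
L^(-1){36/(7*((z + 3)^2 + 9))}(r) 12*exp(-3*r)*sin(3*r)/7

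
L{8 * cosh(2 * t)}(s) 8 * s/(s^2-4)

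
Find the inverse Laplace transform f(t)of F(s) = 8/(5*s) 8/5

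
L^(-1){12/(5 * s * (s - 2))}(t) 12 * exp(t) * sinh(t)/5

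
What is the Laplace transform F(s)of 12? 12/s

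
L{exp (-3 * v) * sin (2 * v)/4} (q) 1/ (2 * ( (q+3)^2+4))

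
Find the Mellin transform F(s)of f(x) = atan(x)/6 -pi * sec(pi * s/2)/(12 * s)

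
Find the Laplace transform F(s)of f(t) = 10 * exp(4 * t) 10/(s - 4)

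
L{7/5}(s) 7/(5 * s)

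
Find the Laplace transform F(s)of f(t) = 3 3/s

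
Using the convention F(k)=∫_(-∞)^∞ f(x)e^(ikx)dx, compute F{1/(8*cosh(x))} pi/(8*cosh(pi*k/2))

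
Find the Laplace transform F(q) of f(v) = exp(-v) 1/(q + 1) 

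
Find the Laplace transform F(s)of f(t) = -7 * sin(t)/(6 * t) -7 * atan(1/s)/6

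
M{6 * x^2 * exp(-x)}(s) 6 * gamma(s + 2)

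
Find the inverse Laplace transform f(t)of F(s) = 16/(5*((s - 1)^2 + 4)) 8*exp(t)*sin(2*t)/5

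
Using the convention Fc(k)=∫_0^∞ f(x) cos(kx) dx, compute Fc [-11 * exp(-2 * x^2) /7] -11 * sqrt(2) * sqrt(pi) * exp(-k^2/8) /28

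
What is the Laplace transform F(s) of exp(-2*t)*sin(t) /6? 1/(6*((s+2) ^2+1) ) 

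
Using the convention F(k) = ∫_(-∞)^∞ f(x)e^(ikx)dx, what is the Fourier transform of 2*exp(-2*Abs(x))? 8/(k^2 + 4)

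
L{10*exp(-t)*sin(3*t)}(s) 30/((s + 1)^2 + 9)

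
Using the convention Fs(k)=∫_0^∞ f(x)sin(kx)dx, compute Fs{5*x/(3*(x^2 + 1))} 5*pi*exp(-k)/6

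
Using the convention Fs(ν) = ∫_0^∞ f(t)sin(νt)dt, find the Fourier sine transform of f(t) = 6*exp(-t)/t 6*atan(ν)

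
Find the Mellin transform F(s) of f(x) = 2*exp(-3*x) 2*gamma(s) /3^s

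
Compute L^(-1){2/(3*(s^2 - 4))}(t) sinh(2*t)/3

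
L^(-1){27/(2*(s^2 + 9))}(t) 9*sin(3*t)/2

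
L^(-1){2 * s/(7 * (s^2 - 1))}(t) 2 * cosh(t)/7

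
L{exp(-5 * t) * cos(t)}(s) (s + 5)/((s + 5)^2 + 1)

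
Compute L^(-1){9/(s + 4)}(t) 9*exp(-4*t)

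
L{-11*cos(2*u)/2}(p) -11*p/(2*p^2 + 8)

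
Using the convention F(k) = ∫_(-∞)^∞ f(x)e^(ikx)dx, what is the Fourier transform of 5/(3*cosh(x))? 5*pi/(3*cosh(pi*k/2))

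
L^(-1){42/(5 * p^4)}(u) 7 * u^3/5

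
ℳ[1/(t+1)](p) pi*csc(pi*p)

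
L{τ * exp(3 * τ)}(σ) (σ - 3)^(-2)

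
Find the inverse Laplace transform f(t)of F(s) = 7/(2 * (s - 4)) 7 * exp(4 * t)/2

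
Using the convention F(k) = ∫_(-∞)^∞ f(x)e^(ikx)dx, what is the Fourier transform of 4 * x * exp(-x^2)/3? 2 * I * sqrt(pi) * k * exp(-k^2/4)/3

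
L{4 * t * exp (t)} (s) 4/ (s - 1)^2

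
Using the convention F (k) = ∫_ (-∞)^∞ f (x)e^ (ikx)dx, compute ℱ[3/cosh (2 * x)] 3 * pi/ (2 * cosh (pi * k/4))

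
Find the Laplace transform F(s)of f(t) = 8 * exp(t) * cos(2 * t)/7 8 * (s - 1)/(7 * ((s - 1)^2 + 4))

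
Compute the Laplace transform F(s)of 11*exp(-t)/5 11/(5*(s + 1))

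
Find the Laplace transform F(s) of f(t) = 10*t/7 10/(7*s^2) 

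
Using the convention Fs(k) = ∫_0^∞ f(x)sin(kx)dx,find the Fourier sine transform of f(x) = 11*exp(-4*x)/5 11*k/(5*(k^2 + 16))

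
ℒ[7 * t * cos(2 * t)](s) 7 * (s^2 - 4)/(s^2 + 4)^2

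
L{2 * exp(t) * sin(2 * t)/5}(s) 4/(5 * ((s - 1)^2 + 4))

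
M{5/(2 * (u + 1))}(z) 5 * pi * csc(pi * z)/2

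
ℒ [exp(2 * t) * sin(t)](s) 1/((s - 2) ^2 + 1) 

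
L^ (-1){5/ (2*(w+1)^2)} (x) 5*x*exp (-x)/2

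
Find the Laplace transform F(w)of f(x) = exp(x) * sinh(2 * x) 2/((w - 1)^2 - 4)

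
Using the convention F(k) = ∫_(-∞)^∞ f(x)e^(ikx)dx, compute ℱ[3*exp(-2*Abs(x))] 12/(k^2+4)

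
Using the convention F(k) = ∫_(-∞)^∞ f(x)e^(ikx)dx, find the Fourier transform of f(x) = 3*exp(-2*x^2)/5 3*sqrt(2)*sqrt(pi)*exp(-k^2/8)/10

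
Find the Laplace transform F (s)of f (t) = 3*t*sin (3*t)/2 9*s/ (s^2 + 9)^2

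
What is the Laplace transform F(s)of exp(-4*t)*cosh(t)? (s + 4)/((s + 4)^2 - 1)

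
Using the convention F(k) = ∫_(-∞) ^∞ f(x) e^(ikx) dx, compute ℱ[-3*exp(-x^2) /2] -3*sqrt(pi)*exp(-k^2/4) /2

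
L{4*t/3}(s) 4/(3*s^2)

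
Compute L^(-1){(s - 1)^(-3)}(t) t^2*exp(t)/2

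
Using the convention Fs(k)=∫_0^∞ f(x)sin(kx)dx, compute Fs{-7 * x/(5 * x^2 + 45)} -7 * pi * exp(-3 * k)/10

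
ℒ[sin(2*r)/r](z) atan(2/z)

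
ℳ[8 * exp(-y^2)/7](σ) 4 * gamma(σ/2)/7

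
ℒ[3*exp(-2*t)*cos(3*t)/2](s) 3*(s + 2)/(2*((s + 2)^2 + 9))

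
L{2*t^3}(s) 12/s^4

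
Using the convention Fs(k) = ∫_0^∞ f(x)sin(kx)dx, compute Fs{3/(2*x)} 3*pi/4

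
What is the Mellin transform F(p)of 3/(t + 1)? 3 * pi * csc(pi * p)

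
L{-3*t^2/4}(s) -3/(2*s^3)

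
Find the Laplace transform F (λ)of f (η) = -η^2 -2/λ^3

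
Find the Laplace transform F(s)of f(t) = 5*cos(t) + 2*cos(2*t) 5*s/(s^2 + 1) + 2*s/(s^2 + 4)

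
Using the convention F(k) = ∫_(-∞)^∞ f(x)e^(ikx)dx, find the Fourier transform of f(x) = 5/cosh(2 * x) 5 * pi/(2 * cosh(pi * k/4))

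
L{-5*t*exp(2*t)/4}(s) -5/(4*(s - 2)^2)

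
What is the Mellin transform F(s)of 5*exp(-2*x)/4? 5*gamma(s)/(4*2^s)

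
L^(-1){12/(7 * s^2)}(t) 12 * t/7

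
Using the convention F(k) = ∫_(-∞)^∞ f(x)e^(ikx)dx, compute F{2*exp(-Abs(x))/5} 4/(5*(k^2 + 1))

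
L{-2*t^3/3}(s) -4/s^4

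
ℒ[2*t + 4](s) 4/s + 2/s^2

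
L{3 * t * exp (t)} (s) 3/ (s - 1)^2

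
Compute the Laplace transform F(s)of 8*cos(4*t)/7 8*s/(7*(s^2 + 16))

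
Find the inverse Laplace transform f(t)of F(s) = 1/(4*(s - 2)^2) t*exp(2*t)/4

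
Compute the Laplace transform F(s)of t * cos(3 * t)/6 (s^2 - 9)/(6 * (s^2 + 9)^2)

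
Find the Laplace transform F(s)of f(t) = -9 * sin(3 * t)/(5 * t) -9 * atan(3/s)/5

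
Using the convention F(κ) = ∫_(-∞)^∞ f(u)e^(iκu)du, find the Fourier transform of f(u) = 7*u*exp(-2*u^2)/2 7*sqrt(2)*I*sqrt(pi)*κ*exp(-κ^2/8)/16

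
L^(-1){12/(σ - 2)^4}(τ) 2*τ^3*exp(2*τ)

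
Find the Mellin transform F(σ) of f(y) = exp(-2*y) gamma(σ) /2^σ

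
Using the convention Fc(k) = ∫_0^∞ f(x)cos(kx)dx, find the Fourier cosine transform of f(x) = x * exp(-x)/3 (1 - k^2)/(3 * (k^2 + 1)^2)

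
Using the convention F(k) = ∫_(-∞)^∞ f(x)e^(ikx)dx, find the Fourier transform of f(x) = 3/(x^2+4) 3 * pi * exp(-2 * Abs(k))/2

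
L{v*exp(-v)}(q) (q + 1)^(-2)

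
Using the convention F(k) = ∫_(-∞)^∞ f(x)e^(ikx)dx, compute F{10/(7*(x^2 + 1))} 10*pi*exp(-Abs(k))/7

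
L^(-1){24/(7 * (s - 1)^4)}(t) 4 * t^3 * exp(t)/7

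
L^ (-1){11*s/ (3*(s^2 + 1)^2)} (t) 11*t*sin (t)/6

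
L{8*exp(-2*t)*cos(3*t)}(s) 8*(s + 2)/((s + 2)^2 + 9)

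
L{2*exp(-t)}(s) 2/(s + 1)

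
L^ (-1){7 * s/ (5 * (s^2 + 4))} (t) 7 * cos (2 * t)/5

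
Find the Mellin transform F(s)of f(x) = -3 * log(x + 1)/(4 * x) 3 * pi * csc(pi * s)/(4 * (s - 1))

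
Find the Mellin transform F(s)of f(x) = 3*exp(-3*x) 3^(1 - s)*gamma(s)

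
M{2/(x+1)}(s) 2*pi*csc(pi*s)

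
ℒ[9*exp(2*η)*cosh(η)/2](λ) 9*(λ - 2)/(2*((λ - 2)^2 - 1))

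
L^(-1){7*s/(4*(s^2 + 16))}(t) 7*cos(4*t)/4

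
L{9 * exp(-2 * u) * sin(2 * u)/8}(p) 9/(4 * ((p+2)^2+4))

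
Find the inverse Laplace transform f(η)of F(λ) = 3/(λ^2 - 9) sinh(3*η)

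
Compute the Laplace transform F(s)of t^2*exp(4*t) 2/(s - 4)^3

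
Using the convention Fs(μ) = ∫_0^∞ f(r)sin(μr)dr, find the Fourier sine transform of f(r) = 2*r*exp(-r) 4*μ/(μ^2 + 1)^2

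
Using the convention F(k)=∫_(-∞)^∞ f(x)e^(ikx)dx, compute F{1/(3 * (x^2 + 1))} pi * exp(-Abs(k))/3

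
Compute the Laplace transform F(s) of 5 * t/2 5/(2 * s^2) 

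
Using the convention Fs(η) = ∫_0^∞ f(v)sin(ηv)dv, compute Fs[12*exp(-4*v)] 12*η/(η^2+16)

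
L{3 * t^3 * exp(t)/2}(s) 9/(s - 1)^4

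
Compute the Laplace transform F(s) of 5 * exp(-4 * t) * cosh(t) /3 5 * (s + 4) /(3 * ((s + 4) ^2 - 1) ) 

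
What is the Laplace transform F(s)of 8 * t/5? 8/(5 * s^2)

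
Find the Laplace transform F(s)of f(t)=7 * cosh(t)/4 7 * s/(4 * (s^2 - 1))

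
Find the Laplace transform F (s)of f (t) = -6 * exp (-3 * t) -6/ (s + 3)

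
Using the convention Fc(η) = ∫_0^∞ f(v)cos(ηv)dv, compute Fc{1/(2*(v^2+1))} pi*exp(-η)/4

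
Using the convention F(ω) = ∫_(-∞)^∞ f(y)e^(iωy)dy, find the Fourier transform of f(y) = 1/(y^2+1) pi*exp(-Abs(ω))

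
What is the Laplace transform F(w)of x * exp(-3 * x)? (w + 3)^(-2)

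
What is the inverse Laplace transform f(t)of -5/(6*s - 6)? -5*exp(t)/6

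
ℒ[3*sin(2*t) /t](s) 3*atan(2/s) 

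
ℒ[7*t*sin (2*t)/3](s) 28*s/ (3*(s^2 + 4)^2)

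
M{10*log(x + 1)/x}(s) -10*pi*csc(pi*s)/(s - 1)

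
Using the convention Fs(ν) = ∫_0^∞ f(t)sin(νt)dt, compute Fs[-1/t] -pi/2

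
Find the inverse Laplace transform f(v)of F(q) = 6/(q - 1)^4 v^3 * exp(v)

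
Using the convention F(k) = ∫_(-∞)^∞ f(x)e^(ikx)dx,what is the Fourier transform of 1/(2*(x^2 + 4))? pi*exp(-2*Abs(k))/4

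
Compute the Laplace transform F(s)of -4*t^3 -24/s^4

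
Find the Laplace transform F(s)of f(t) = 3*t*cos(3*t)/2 3*(s^2 - 9)/(2*(s^2+9)^2)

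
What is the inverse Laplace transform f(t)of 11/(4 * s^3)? 11 * t^2/8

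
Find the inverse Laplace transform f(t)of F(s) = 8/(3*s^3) 4*t^2/3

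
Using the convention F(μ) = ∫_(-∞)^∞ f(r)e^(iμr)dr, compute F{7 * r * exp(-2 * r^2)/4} 7 * sqrt(2) * I * sqrt(pi) * μ * exp(-μ^2/8)/32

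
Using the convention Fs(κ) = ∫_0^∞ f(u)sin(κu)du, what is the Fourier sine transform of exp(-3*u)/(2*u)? atan(κ/3)/2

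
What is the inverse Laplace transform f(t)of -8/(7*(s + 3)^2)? -8*t*exp(-3*t)/7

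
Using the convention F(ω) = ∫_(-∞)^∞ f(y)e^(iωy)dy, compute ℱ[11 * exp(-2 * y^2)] 11 * sqrt(2) * sqrt(pi) * exp(-ω^2/8)/2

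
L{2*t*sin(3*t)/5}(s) 12*s/(5*(s^2 + 9)^2)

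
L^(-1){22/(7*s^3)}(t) 11*t^2/7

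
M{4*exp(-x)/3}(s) 4*gamma(s)/3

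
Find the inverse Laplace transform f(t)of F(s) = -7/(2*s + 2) -7*exp(-t)/2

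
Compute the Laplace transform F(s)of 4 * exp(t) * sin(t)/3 4/(3 * ((s - 1)^2 + 1))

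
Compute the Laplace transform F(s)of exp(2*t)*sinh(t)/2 1/(2*((s - 2)^2 - 1))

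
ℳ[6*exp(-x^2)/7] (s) 3*gamma(s/2)/7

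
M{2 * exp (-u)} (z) 2 * gamma (z)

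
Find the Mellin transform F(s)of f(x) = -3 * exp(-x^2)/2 -3 * gamma(s/2)/4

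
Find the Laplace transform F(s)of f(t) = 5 5/s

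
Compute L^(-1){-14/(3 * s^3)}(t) -7 * t^2/3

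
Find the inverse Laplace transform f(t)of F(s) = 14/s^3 7*t^2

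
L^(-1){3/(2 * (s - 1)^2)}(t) 3 * t * exp(t)/2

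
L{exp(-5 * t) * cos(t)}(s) (s + 5)/((s + 5)^2 + 1)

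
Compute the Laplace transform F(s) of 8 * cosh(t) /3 8 * s/(3 * (s^2 - 1) ) 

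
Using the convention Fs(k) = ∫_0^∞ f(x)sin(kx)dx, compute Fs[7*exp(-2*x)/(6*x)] 7*atan(k/2)/6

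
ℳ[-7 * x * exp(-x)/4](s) -7 * gamma(s + 1)/4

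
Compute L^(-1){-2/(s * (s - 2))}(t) -2 * exp(t) * sinh(t)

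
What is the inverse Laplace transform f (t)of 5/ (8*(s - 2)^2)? 5*t*exp (2*t)/8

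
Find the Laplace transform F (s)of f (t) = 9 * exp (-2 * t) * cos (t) 9 * (s + 2)/ ( (s + 2)^2 + 1)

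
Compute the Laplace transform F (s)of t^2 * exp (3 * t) 2/ (s - 3)^3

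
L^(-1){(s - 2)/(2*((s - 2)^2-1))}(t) exp(2*t)*cosh(t)/2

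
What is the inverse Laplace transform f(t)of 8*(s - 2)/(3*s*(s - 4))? 8*exp(2*t)*cosh(2*t)/3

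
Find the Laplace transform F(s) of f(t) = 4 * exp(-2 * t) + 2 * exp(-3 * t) 2/(s + 3) + 4/(s + 2) 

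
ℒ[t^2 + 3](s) 3/s + 2/s^3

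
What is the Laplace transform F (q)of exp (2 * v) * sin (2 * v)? 2/ ( (q - 2)^2+4)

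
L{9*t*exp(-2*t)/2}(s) 9/(2*(s + 2)^2)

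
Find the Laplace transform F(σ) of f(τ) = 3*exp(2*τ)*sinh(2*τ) 6/(σ*(σ - 4) ) 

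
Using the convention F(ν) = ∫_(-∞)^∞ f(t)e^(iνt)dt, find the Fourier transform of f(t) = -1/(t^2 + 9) -pi*exp(-3*Abs(ν))/3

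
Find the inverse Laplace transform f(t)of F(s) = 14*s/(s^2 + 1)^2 7*t*sin(t)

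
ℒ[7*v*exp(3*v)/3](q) 7/(3*(q - 3)^2)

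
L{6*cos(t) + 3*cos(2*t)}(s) 6*s/(s^2 + 1) + 3*s/(s^2 + 4)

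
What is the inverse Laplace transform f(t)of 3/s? 3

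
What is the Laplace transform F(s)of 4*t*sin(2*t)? 16*s/(s^2 + 4)^2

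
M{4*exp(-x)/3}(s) 4*gamma(s)/3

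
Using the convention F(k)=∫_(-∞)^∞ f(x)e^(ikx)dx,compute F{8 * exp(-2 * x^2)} 4 * sqrt(2) * sqrt(pi) * exp(-k^2/8)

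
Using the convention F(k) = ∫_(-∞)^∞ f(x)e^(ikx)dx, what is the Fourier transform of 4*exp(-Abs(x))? 8/(k^2 + 1)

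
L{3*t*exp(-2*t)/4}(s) 3/(4*(s + 2)^2)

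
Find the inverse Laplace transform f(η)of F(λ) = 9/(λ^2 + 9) 3*sin(3*η)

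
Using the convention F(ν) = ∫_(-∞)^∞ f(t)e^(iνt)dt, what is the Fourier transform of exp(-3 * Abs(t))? 6/(ν^2 + 9)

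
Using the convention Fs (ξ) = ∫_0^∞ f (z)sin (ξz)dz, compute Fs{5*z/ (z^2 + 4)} 5*pi*exp (-2*ξ)/2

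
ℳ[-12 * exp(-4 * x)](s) -12 * gamma(s)/2^(2 * s)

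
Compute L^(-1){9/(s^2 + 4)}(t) 9 * sin(2 * t)/2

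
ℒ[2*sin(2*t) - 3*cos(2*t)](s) 4/(s^2 + 4) - 3*s/(s^2 + 4)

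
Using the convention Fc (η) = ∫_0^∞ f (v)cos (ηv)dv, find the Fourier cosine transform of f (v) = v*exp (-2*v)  (4 - η^2)/ (η^2 + 4)^2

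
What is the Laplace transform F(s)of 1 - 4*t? 1/s - 4/s^2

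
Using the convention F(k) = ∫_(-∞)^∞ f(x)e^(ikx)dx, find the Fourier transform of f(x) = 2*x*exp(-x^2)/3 I*sqrt(pi)*k*exp(-k^2/4)/3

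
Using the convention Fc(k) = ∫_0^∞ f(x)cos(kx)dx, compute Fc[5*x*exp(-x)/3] 5*(1 - k^2)/(3*(k^2 + 1)^2)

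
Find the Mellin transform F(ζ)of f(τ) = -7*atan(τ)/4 7*pi*sec(pi*ζ/2)/(8*ζ)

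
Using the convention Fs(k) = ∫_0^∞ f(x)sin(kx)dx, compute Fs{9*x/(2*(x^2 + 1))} 9*pi*exp(-k)/4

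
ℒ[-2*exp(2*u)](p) -2/(p - 2)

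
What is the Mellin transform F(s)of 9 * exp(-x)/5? 9 * gamma(s)/5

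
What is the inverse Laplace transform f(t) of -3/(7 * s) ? -3/7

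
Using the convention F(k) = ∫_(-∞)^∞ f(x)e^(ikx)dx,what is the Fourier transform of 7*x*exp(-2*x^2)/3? 7*sqrt(2)*I*sqrt(pi)*k*exp(-k^2/8)/24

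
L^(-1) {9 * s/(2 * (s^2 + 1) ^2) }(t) 9 * t * sin(t) /4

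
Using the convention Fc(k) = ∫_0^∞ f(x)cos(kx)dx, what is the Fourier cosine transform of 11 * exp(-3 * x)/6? 11/(2 * (k^2+9))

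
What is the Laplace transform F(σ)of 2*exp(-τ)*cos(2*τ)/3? 2*(σ + 1)/(3*((σ + 1)^2 + 4))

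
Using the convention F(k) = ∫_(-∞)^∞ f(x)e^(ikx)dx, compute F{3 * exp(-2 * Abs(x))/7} 12/(7 * (k^2 + 4))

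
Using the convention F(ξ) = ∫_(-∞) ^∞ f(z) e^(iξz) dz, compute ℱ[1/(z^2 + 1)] pi*exp(-Abs(ξ) ) 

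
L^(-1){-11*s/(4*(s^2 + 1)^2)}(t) -11*t*sin(t)/8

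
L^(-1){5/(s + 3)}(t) 5*exp(-3*t)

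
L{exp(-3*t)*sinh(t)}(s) 1/((s + 3)^2-1)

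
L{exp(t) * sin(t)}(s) 1/((s - 1)^2 + 1)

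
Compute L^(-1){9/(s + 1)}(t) 9*exp(-t)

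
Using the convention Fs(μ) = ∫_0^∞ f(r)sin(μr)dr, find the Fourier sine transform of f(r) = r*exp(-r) 2*μ/(μ^2+1)^2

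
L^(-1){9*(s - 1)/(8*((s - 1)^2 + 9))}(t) 9*exp(t)*cos(3*t)/8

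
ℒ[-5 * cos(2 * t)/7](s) -5 * s/(7 * s^2 + 28)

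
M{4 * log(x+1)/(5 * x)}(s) -4 * pi * csc(pi * s)/(5 * s - 5)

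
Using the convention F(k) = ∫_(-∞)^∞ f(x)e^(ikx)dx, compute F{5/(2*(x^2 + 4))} 5*pi*exp(-2*Abs(k))/4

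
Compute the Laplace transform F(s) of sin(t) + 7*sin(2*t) 14/(s^2 + 4) + 1/(s^2 + 1) 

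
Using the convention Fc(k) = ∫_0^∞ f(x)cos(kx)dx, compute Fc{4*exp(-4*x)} 16/(k^2+16)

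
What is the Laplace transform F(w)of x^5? 120/w^6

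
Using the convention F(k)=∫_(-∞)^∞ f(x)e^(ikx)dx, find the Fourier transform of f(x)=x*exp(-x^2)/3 I*sqrt(pi)*k*exp(-k^2/4)/6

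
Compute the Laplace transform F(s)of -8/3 -8/(3 * s)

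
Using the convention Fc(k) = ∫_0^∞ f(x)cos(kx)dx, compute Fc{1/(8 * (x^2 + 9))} pi * exp(-3 * k)/48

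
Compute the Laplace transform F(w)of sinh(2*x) 2/(w^2 - 4)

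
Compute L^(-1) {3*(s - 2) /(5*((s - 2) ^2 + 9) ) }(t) 3*exp(2*t)*cos(3*t) /5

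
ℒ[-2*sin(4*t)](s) -8/(s^2 + 16)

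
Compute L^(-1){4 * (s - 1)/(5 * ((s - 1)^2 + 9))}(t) 4 * exp(t) * cos(3 * t)/5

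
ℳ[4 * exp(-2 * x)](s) 2^(2 - s) * gamma(s) 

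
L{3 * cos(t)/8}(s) 3 * s/(8 * (s^2 + 1))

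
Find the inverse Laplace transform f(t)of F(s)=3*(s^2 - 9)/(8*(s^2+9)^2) 3*t*cos(3*t)/8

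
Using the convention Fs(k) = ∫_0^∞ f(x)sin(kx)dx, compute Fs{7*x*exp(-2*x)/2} 14*k/(k^2 + 4)^2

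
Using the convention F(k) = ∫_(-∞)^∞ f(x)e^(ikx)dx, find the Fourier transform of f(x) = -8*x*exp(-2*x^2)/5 -sqrt(2)*I*sqrt(pi)*k*exp(-k^2/8)/5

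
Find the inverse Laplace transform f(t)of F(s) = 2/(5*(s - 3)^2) 2*t*exp(3*t)/5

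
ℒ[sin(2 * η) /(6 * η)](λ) atan(2/λ) /6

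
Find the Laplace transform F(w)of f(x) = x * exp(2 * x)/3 1/(3 * (w - 2)^2)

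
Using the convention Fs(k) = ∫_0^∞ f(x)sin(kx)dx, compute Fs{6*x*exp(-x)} 12*k/(k^2 + 1)^2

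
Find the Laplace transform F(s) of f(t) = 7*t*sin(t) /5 14*s/(5*(s^2 + 1) ^2) 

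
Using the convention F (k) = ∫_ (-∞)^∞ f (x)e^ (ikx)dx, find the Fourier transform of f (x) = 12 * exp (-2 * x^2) 6 * sqrt (2) * sqrt (pi) * exp (-k^2/8)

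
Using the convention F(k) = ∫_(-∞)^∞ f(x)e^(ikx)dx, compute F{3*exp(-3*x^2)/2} sqrt(3)*sqrt(pi)*exp(-k^2/12)/2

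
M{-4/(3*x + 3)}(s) -4*pi*csc(pi*s)/3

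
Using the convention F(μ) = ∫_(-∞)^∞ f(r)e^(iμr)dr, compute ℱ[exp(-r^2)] sqrt(pi)*exp(-μ^2/4)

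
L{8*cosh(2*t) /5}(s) 8*s/(5*(s^2 - 4) ) 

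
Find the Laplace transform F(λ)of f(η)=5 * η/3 5/(3 * λ^2)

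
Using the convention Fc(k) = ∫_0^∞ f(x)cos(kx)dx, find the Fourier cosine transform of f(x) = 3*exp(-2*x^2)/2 3*sqrt(2)*sqrt(pi)*exp(-k^2/8)/8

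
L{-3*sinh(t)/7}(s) -3/(7*s^2 - 7)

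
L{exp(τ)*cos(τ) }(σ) (σ - 1) /((σ - 1) ^2 + 1) 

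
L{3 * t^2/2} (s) 3/s^3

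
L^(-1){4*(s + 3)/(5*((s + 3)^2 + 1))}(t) 4*exp(-3*t)*cos(t)/5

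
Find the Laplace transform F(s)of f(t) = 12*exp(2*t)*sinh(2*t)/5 24/(5*s*(s - 4))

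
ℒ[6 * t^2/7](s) 12/(7 * s^3)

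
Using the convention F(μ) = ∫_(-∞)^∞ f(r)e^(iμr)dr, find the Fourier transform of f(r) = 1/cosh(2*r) pi/(2*cosh(pi*μ/4))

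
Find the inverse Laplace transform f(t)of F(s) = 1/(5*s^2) t/5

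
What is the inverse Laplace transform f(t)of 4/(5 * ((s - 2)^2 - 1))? 4 * exp(2 * t) * sinh(t)/5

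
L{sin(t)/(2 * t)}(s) atan(1/s)/2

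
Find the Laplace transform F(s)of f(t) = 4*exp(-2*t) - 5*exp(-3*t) 4/(s + 2) - 5/(s + 3)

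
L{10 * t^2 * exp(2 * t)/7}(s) 20/(7 * (s - 2)^3)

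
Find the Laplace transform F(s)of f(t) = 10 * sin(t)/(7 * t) 10 * atan(1/s)/7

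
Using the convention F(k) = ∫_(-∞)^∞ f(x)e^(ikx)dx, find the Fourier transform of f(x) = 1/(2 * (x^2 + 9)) pi * exp(-3 * Abs(k))/6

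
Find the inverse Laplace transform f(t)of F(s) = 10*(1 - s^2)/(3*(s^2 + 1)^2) -10*t*cos(t)/3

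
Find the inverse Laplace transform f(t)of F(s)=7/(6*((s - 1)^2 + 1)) 7*exp(t)*sin(t)/6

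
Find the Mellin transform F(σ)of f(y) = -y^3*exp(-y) -gamma(σ+3)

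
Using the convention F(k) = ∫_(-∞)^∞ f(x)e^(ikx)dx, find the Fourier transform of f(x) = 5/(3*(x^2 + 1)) 5*pi*exp(-Abs(k))/3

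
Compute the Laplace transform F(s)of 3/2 3/(2*s)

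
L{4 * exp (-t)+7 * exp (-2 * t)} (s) 7/ (s+2)+4/ (s+1)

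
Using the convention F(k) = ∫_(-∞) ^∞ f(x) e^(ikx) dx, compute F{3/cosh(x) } 3 * pi/cosh(pi * k/2) 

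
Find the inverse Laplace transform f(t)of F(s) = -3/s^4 -t^3/2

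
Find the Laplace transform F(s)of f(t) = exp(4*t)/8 1/(8*(s - 4))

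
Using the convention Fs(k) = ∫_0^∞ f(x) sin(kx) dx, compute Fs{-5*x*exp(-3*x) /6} -5*k/(k^2 + 9) ^2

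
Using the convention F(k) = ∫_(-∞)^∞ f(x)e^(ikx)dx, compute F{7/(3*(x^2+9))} 7*pi*exp(-3*Abs(k))/9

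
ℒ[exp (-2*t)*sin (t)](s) 1/ ( (s + 2)^2 + 1)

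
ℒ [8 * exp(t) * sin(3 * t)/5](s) 24/(5 * ((s - 1)^2 + 9))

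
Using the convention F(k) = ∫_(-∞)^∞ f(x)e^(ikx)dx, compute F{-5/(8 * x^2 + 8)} -5 * pi * exp(-Abs(k))/8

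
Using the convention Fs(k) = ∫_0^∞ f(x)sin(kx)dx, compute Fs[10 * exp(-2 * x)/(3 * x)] 10 * atan(k/2)/3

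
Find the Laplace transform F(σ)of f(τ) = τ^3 6/σ^4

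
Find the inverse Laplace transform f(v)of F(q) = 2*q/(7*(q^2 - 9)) 2*cosh(3*v)/7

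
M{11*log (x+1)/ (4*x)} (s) -11*pi*csc (pi*s)/ (4*s - 4)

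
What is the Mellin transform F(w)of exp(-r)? gamma(w)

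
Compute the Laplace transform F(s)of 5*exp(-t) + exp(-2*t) 5/(s + 1) + 1/(s + 2)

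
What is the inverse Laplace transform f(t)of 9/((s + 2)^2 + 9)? 3*exp(-2*t)*sin(3*t)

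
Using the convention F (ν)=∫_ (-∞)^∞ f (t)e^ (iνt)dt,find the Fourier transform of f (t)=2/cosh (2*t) pi/cosh (pi*ν/4)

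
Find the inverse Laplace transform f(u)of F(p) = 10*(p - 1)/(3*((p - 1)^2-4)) 10*exp(u)*cosh(2*u)/3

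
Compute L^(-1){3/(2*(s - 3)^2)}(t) 3*t*exp(3*t)/2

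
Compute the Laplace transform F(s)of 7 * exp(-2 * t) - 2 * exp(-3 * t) 7/(s+2) - 2/(s+3)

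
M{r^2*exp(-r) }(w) gamma(w + 2) 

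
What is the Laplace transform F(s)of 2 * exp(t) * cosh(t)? 2 * (s - 1)/(s * (s - 2))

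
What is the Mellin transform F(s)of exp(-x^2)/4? gamma(s/2)/8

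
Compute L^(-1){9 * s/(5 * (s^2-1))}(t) 9 * cosh(t)/5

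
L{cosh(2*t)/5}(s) s/(5*(s^2 - 4))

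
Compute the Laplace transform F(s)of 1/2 1/(2*s)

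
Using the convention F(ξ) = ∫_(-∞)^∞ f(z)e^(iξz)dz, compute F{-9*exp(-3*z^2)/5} -3*sqrt(3)*sqrt(pi)*exp(-ξ^2/12)/5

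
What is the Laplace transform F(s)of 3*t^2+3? 3/s+6/s^3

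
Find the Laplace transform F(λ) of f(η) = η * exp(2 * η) (λ - 2) ^(-2) 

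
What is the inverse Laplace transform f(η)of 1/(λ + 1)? exp(-η)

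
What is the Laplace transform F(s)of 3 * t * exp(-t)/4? 3/(4 * (s+1)^2)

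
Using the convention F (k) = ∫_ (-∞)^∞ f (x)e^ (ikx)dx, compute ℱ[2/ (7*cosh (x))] 2*pi/ (7*cosh (pi*k/2))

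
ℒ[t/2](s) 1/(2*s^2)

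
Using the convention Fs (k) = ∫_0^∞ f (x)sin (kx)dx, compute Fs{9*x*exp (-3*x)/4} 27*k/ (2*(k^2+9)^2)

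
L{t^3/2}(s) 3/s^4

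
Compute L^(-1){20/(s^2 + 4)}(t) 10 * sin(2 * t)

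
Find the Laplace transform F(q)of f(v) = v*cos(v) (q^2 - 1)/(q^2 + 1)^2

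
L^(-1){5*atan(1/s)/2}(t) 5*sin(t)/(2*t)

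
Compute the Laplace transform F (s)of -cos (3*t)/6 -s/ (6*s^2 + 54)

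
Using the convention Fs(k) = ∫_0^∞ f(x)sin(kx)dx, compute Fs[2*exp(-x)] 2*k/(k^2 + 1)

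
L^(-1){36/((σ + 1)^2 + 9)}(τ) 12*exp(-τ)*sin(3*τ)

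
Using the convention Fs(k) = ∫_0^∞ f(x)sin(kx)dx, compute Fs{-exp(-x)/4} -k/(4*k^2 + 4)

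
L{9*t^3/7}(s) 54/(7*s^4)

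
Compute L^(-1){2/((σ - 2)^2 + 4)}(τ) exp(2 * τ) * sin(2 * τ)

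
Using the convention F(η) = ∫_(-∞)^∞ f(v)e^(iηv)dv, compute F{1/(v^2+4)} pi*exp(-2*Abs(η))/2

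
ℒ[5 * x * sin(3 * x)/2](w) 15 * w/(w^2 + 9)^2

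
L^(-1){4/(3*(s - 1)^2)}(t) 4*t*exp(t)/3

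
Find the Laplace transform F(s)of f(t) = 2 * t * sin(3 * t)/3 4 * s/(s^2+9)^2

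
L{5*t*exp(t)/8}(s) 5/(8*(s - 1)^2)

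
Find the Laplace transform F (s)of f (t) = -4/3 -4/ (3*s)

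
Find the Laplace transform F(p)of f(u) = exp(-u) 1/(p + 1)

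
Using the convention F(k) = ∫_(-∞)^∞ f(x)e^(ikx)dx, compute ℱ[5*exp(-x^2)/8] 5*sqrt(pi)*exp(-k^2/4)/8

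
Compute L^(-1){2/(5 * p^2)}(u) 2 * u/5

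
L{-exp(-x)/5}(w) -1/(5*w+5)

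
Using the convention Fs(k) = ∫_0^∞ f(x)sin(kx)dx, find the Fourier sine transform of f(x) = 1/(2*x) pi/4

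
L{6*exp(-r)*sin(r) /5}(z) 6/(5*((z + 1) ^2 + 1) ) 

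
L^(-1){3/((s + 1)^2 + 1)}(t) 3*exp(-t)*sin(t)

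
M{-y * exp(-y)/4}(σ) -gamma(σ + 1)/4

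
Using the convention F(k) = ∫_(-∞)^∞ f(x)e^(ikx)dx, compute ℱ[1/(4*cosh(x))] pi/(4*cosh(pi*k/2))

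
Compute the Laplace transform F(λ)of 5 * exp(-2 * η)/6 5/(6 * (λ + 2))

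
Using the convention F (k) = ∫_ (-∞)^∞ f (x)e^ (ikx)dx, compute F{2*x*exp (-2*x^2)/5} sqrt (2)*I*sqrt (pi)*k*exp (-k^2/8)/20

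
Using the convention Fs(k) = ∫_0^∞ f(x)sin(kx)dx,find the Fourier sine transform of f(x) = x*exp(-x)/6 k/(3*(k^2+1)^2)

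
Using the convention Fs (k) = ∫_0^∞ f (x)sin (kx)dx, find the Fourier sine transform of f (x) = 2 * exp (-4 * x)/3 2 * k/ (3 * (k^2 + 16))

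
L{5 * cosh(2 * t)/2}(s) 5 * s/(2 * (s^2 - 4))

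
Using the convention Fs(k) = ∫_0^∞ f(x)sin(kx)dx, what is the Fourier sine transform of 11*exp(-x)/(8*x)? 11*atan(k)/8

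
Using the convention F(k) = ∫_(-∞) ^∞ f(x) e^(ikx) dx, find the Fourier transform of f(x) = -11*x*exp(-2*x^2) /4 -11*sqrt(2)*I*sqrt(pi)*k*exp(-k^2/8) /32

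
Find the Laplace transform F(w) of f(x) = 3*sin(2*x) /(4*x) 3*atan(2/w) /4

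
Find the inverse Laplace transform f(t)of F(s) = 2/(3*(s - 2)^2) 2*t*exp(2*t)/3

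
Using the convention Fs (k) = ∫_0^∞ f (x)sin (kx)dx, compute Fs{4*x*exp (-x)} 8*k/ (k^2 + 1)^2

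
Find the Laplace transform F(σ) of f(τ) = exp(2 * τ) 1/(σ - 2) 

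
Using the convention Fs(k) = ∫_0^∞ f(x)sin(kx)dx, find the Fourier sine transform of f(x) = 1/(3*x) pi/6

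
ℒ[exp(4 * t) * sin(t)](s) 1/((s - 4)^2+1)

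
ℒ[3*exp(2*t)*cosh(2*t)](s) 3*(s - 2) /(s*(s - 4) ) 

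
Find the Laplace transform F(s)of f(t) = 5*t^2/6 5/(3*s^3)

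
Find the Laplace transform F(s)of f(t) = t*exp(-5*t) (s+5)^(-2)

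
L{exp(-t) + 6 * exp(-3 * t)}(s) 6/(s + 3) + 1/(s + 1)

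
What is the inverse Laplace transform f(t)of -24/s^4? -4 * t^3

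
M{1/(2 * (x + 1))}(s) pi * csc(pi * s)/2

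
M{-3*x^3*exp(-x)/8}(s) -3*gamma(s + 3)/8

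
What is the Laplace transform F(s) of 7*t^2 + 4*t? 14/s^3 + 4/s^2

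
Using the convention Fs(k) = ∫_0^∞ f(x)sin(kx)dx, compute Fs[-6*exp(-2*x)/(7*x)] -6*atan(k/2)/7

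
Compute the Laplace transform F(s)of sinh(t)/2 1/(2 * (s^2 - 1))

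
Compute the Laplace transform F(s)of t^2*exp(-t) 2/(s + 1)^3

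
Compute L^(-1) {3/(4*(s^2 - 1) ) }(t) 3*sinh(t) /4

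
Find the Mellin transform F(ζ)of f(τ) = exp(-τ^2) gamma(ζ/2)/2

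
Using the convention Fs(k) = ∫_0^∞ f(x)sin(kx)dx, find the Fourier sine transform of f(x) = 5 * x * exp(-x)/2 5 * k/(k^2 + 1)^2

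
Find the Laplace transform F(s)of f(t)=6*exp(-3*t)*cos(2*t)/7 6*(s+3)/(7*((s+3)^2+4))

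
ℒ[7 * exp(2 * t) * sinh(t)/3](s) 7/(3 * ((s - 2)^2 - 1))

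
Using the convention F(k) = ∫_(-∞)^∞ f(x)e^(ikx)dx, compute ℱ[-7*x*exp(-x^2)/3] -7*I*sqrt(pi)*k*exp(-k^2/4)/6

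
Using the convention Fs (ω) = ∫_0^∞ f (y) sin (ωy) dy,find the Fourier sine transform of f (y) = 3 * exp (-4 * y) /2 3 * ω/ (2 * (ω^2+16) ) 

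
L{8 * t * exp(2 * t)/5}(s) 8/(5 * (s - 2)^2)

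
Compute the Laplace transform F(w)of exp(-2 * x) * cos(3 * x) (w+2)/((w+2)^2+9)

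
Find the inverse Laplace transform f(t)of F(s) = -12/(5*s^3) -6*t^2/5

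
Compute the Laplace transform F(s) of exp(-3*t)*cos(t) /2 (s + 3) /(2*((s + 3) ^2 + 1) ) 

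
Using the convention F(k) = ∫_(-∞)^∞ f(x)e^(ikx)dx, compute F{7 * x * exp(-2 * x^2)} 7 * sqrt(2) * I * sqrt(pi) * k * exp(-k^2/8)/8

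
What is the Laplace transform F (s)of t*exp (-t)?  (s + 1)^ (-2)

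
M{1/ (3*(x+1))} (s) pi*csc (pi*s)/3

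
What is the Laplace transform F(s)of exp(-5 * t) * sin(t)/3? 1/(3 * ((s + 5)^2 + 1))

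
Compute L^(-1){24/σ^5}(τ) τ^4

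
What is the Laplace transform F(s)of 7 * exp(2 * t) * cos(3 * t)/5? 7 * (s - 2)/(5 * ((s - 2)^2+9))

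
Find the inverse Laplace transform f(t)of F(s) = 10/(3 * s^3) 5 * t^2/3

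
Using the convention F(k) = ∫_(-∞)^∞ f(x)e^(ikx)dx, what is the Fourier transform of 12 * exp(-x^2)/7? 12 * sqrt(pi) * exp(-k^2/4)/7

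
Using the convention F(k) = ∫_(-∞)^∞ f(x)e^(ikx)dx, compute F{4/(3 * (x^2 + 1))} 4 * pi * exp(-Abs(k))/3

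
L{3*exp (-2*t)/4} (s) 3/ (4*(s + 2))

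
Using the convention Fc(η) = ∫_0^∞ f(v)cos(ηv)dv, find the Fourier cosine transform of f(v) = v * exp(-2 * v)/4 (4 - η^2)/(4 * (η^2+4)^2)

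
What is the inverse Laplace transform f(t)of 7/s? 7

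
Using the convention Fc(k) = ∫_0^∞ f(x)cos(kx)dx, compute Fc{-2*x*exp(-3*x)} 2*(k^2-9)/(k^2 + 9)^2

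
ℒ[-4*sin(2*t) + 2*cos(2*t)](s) 2*s/(s^2 + 4) - 8/(s^2 + 4)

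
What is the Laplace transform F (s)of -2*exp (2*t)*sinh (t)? -2/ ( (s - 2)^2 - 1)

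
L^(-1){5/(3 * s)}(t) 5/3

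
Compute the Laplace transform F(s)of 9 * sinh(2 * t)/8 9/(4 * (s^2 - 4))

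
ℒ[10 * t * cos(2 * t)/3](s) 10 * (s^2-4)/(3 * (s^2 + 4)^2)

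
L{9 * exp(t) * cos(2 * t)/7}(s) 9 * (s - 1)/(7 * ((s - 1)^2 + 4))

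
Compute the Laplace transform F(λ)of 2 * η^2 4/λ^3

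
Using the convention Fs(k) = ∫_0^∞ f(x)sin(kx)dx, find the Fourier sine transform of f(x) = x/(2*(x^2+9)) pi*exp(-3*k)/4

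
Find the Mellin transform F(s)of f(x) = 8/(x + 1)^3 4 * pi * (s - 2) * (s - 1)/sin(pi * s)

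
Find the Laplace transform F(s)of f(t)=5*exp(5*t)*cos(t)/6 5*(s - 5)/(6*((s - 5)^2 + 1))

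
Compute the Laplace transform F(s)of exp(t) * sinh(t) 1/(s * (s - 2))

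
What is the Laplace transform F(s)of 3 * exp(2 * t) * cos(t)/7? 3 * (s - 2)/(7 * ((s - 2)^2 + 1))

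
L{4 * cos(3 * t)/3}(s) 4 * s/(3 * (s^2+9))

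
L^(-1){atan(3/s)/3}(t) sin(3*t)/(3*t)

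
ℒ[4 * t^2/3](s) 8/(3 * s^3) 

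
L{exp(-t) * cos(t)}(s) (s+1)/((s+1)^2+1)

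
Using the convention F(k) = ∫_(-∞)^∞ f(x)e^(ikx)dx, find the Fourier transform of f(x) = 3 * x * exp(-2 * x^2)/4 3 * sqrt(2) * I * sqrt(pi) * k * exp(-k^2/8)/32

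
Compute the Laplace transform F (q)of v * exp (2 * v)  (q - 2)^ (-2)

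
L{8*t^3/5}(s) 48/(5*s^4)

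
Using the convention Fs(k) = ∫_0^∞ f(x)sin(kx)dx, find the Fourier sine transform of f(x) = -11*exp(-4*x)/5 -11*k/(5*k^2 + 80)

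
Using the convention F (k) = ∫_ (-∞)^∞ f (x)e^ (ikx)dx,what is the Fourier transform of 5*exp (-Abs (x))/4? 5/ (2*(k^2 + 1))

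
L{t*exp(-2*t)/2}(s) 1/(2*(s + 2)^2)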